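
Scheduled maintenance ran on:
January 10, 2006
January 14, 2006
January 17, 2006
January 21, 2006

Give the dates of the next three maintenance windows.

The gap pattern 4, 3, 4 repeats every 2 events.
These are the Tuesdays and Saturdays of each week.
The following Tuesday is January 24, 2006.
The following Saturday is January 28, 2006.
Next Tuesday: January 31, 2006.

January 24, 2006; January 28, 2006; January 31, 2006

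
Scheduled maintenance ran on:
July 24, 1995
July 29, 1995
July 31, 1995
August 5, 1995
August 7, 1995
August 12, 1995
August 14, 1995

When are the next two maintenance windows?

Every event lands on a Monday or Saturday (gaps cycle 5, 2, 5, 2, 5, 2).
So the schedule is: every Monday and Saturday.
The following Saturday is August 19, 1995.
The following Monday is August 21, 1995.

August 19, 1995; August 21, 1995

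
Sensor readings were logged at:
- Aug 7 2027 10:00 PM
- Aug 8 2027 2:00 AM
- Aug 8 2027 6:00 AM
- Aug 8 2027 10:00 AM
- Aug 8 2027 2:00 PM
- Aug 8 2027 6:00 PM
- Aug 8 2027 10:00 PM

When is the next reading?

Gaps: 4, 4, 4, 4, 4, 4 hours — each event is 4 hours after the previous one.
Aug 8 2027 10:00 PM + 4 h = Aug 9 2027 2:00 AM.

Aug 9 2027 2:00 AM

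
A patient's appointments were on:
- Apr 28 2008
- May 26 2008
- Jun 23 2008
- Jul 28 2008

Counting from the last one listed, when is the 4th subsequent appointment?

These are Mondays at 28- or 35-day spacing (28, 28, 35).
The pattern: 4th Monday of the month.
August 2008 — 4th Monday is Aug 25 2008.
4th Monday of September 2008: Sep 22 2008.
4th Monday of October 2008: Oct 27 2008.
4th Monday of November 2008: Nov 24 2008.

Nov 24 2008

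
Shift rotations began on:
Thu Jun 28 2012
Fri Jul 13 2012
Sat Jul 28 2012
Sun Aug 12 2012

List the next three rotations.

Mon Aug 27 2012, Tue Sep 11 2012, Wed Sep 26 2012

The spacing is 15, 15, 15 days — always 15 days.
Sun Aug 12 2012 + 15 days = Mon Aug 27 2012.
Mon Aug 27 2012 + 15 days = Tue Sep 11 2012.
Tue Sep 11 2012 + 15 days = Wed Sep 26 2012.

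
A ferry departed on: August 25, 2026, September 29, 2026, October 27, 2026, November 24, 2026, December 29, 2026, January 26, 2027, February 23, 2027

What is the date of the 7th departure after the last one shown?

These are Tuesdays with 35, 28, 28, 35, 28, 28-day gaps.
Each is the final Tuesday of its month — September 29, 2026 is past the 28th, so '4th Tuesday' doesn't fit.
March 2027 ends with Tuesday March 30, 2027.
April 2027 ends with Tuesday April 27, 2027.
Last Tuesday of May 2027: May 25, 2027.
June 2027 ends with Tuesday June 29, 2027.
Last Tuesday of July 2027: July 27, 2027.
August 2027 ends with Tuesday August 31, 2027.
Last Tuesday of September 2027: September 28, 2027.

September 28, 2027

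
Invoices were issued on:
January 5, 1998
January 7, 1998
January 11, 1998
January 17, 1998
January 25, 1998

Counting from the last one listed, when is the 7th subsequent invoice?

May 17, 1998

Gaps: 2, 4, 6, 8 days — each gap is 2 larger than the previous one.
Next gap: 10 days. January 25, 1998 + 10 days = February 4, 1998.
Next gap: 12 days. February 4, 1998 + 12 days = February 16, 1998.
Next gap: 14 days. February 16, 1998 + 14 days = March 2, 1998.
Next gap: 16 days. March 2, 1998 + 16 days = March 18, 1998.
Next gap: 18 days. March 18, 1998 + 18 days = April 5, 1998.
Next gap: 20 days. April 5, 1998 + 20 days = April 25, 1998.
Next gap: 22 days. April 25, 1998 + 22 days = May 17, 1998.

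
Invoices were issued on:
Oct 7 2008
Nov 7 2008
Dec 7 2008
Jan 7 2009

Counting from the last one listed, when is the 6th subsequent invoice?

Jul 7 2009

Each date is the 7th; the gaps (31, 30, 31) track the month lengths.
The rule is the 7th of each month.
Next: February 2009 → Feb 7 2009.
Next: March 2009 → Mar 7 2009.
Next: April 2009 → Apr 7 2009.
Next: May 2009 → May 7 2009.
Next: June 2009 → Jun 7 2009.
July 2009: Jul 7 2009.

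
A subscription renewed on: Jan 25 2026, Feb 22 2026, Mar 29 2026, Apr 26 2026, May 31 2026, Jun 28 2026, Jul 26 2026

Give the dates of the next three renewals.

Every date is a Sunday; gaps 28, 35, 28, 35, 28, 28 days.
Each is the last Sunday of its month (at least one falls on the 29th or later, ruling out '4th Sunday').
Last Sunday of August 2026: Aug 30 2026.
Last Sunday of September 2026: Sep 27 2026.
October 2026 ends with Sunday Oct 25 2026.

Aug 30 2026, Sep 27 2026, Oct 25 2026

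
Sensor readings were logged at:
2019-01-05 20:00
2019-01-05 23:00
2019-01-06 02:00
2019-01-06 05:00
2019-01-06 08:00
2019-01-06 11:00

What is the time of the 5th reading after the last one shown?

2019-01-07 02:00

The interval is a steady 3 hours (3, 3, 3, 3, 3).
2019-01-06 11:00 + 3 h = 2019-01-06 14:00.
2019-01-06 14:00 + 3 h = 2019-01-06 17:00.
2019-01-06 17:00 + 3 h = 2019-01-06 20:00.
2019-01-06 20:00 + 3 h = 2019-01-06 23:00.
2019-01-06 23:00 + 3 h = 2019-01-07 02:00.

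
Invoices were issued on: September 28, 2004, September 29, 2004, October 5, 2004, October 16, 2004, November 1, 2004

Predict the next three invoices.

Gaps: 1, 6, 11, 16 days — each gap is 5 larger than the previous one.
Next gap: 21 days. November 1, 2004 + 21 days = November 22, 2004.
Next gap: 26 days. November 22, 2004 + 26 days = December 18, 2004.
Next gap: 31 days. December 18, 2004 + 31 days = January 18, 2005.

November 22, 2004; December 18, 2004; January 18, 2005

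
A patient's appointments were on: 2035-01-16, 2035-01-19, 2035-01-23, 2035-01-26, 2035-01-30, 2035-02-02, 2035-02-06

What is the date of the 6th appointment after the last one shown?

2035-02-27

Gaps: 3, 4, 3, 4, 3, 4 days — not constant, but cyclic with period 2.
The events fall on every Tuesday and Friday.
Next Friday: 2035-02-09.
Next Tuesday: 2035-02-13.
The following Friday is 2035-02-16.
The following Tuesday is 2035-02-20.
The following Friday is 2035-02-23.
The following Tuesday is 2035-02-27.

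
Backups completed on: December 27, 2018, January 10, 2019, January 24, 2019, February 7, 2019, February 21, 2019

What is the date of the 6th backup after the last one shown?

May 16, 2019

The spacing is 14, 14, 14, 14 days — always 14 days.
February 21, 2019 + 14 days = March 7, 2019.
March 7, 2019 + 14 days = March 21, 2019.
March 21, 2019 + 14 days = April 4, 2019.
April 4, 2019 + 14 days = April 18, 2019.
April 18, 2019 + 14 days = May 2, 2019.
May 2, 2019 + 14 days = May 16, 2019.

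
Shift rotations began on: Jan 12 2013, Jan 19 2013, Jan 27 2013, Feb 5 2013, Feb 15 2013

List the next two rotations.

The spacing grows by 1 each time: 7, 8, 9, 10 days.
Next gap: 11 days. Feb 15 2013 + 11 days = Feb 26 2013.
Next gap: 12 days. Feb 26 2013 + 12 days = Mar 10 2013.

Feb 26 2013, Mar 10 2013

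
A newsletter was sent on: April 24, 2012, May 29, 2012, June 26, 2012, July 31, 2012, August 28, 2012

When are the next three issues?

September 25, 2012; October 30, 2012; November 27, 2012

These are Tuesdays with 35, 28, 35, 28-day gaps.
Each is the final Tuesday of its month — May 29, 2012 is past the 28th, so '4th Tuesday' doesn't fit.
September 2012 ends with Tuesday September 25, 2012.
Last Tuesday of October 2012: October 30, 2012.
Last Tuesday of November 2012: November 27, 2012.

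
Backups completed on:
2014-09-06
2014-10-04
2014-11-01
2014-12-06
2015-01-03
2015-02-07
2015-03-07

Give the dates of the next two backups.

2015-04-04, 2015-05-02

Gaps: 28, 28, 35, 28, 35, 28 days — a mix of 28 and 35. Every date is a Saturday.
Each is the 1st Saturday of its month.
April 2015 — 1st Saturday is 2015-04-04.
1st Saturday of May 2015: 2015-05-02.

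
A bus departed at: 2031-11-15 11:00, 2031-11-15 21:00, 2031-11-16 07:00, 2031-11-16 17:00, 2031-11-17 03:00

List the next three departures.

2031-11-17 13:00, 2031-11-17 23:00, 2031-11-18 09:00

The interval is a steady 10 hours (10, 10, 10, 10).
2031-11-17 03:00 + 10 h = 2031-11-17 13:00.
2031-11-17 13:00 + 10 h = 2031-11-17 23:00.
2031-11-17 23:00 + 10 h = 2031-11-18 09:00.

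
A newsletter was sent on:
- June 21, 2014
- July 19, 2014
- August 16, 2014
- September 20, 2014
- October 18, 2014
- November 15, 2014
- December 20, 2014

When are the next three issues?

January 17, 2015; February 21, 2015; March 21, 2015

These are Saturdays at 28- or 35-day spacing (28, 28, 35, 28, 28, 35).
The pattern: 3rd Saturday of the month.
January 2015 — 3rd Saturday is January 17, 2015.
3rd Saturday of February 2015: February 21, 2015.
3rd Saturday of March 2015: March 21, 2015.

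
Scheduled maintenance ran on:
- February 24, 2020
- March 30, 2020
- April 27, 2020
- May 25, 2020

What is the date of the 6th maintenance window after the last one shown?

November 30, 2020

Every date is a Monday; gaps 35, 28, 28 days.
Each is the last Monday of its month (at least one falls on the 29th or later, ruling out '4th Monday').
Last Monday of June 2020: June 29, 2020.
Last Monday of July 2020: July 27, 2020.
Last Monday of August 2020: August 31, 2020.
September 2020 ends with Monday September 28, 2020.
Last Monday of October 2020: October 26, 2020.
Last Monday of November 2020: November 30, 2020.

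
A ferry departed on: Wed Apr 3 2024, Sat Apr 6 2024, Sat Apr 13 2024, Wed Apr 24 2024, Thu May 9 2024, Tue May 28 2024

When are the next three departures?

Intervals are 3, 7, 11, 15, 19 days — an arithmetic progression with common difference 4.
Next gap: 23 days. Tue May 28 2024 + 23 days = Thu Jun 20 2024.
Next gap: 27 days. Thu Jun 20 2024 + 27 days = Wed Jul 17 2024.
Next gap: 31 days. Wed Jul 17 2024 + 31 days = Sat Aug 17 2024.

Thu Jun 20 2024, Wed Jul 17 2024, Sat Aug 17 2024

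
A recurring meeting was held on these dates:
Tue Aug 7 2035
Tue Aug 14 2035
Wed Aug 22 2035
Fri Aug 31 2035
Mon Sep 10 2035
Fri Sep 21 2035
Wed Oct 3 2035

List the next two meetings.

Gaps: 7, 8, 9, 10, 11, 12 days — each gap is 1 larger than the previous one.
Next gap: 13 days. Wed Oct 3 2035 + 13 days = Tue Oct 16 2035.
Next gap: 14 days. Tue Oct 16 2035 + 14 days = Tue Oct 30 2035.

Tue Oct 16 2035, Tue Oct 30 2035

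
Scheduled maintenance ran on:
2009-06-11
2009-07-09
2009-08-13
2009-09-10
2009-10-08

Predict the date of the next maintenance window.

2009-11-12

All dates are Thursdays, 28, 35, 28, 28 days apart.
Specifically, the 2nd Thursday of each month.
November 2009 — 2nd Thursday is 2009-11-12.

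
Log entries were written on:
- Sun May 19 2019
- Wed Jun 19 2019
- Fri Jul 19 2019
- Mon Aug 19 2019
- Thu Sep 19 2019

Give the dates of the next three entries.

Sat Oct 19 2019, Tue Nov 19 2019, Thu Dec 19 2019

The day-of-month is always 19 (31, 30, 31, 31 days between events).
So this recurs on the 19th of each month.
Next: October 2019 → Sat Oct 19 2019.
November 2019: Tue Nov 19 2019.
Next: December 2019 → Thu Dec 19 2019.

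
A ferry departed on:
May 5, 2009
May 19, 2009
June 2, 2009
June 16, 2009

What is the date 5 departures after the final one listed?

August 25, 2009

Every event comes 14 days after the last (14, 14, 14).
June 16, 2009 + 14 days = June 30, 2009.
June 30, 2009 + 14 days = July 14, 2009.
July 14, 2009 + 14 days = July 28, 2009.
July 28, 2009 + 14 days = August 11, 2009.
August 11, 2009 + 14 days = August 25, 2009.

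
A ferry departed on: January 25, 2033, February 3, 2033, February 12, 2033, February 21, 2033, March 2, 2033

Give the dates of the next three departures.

March 11, 2033; March 20, 2033; March 29, 2033

Gaps between consecutive events: 9, 9, 9, 9 days — a constant 9-day interval.
March 2, 2033 + 9 days = March 11, 2033.
March 11, 2033 + 9 days = March 20, 2033.
March 20, 2033 + 9 days = March 29, 2033.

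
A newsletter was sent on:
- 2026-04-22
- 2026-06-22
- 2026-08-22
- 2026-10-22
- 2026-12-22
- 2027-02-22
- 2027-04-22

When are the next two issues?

The day-of-month is always 22 (61, 61, 61, 61, 62, 59 days between events).
So this recurs on the 22nd of every 2 months.
Next: June 2027 → 2027-06-22.
Next: August 2027 → 2027-08-22.

2027-06-22, 2027-08-22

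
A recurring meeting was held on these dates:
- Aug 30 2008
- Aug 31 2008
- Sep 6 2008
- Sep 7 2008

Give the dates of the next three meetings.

Every event lands on a Saturday or Sunday (gaps cycle 1, 6, 1).
So the schedule is: every Saturday and Sunday.
The following Saturday is Sep 13 2008.
The following Sunday is Sep 14 2008.
Next Saturday: Sep 20 2008.

Sep 13 2008, Sep 14 2008, Sep 20 2008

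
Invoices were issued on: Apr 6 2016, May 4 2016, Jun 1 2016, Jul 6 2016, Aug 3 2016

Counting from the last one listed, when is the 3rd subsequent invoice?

Nov 2 2016

These are Wednesdays at 28- or 35-day spacing (28, 28, 35, 28).
The pattern: 1st Wednesday of the month.
1st Wednesday of September 2016: Sep 7 2016.
1st Wednesday of October 2016: Oct 5 2016.
November 2016 — 1st Wednesday is Nov 2 2016.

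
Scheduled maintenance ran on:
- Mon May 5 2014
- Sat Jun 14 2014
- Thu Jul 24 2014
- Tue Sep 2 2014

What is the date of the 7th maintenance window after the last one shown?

Tue Jun 9 2015

Gaps between consecutive events: 40, 40, 40 days — a constant 40-day interval.
Tue Sep 2 2014 + 40 days = Sun Oct 12 2014.
Sun Oct 12 2014 + 40 days = Fri Nov 21 2014.
Fri Nov 21 2014 + 40 days = Wed Dec 31 2014.
Wed Dec 31 2014 + 40 days = Mon Feb 9 2015.
Mon Feb 9 2015 + 40 days = Sat Mar 21 2015.
Sat Mar 21 2015 + 40 days = Thu Apr 30 2015.
Thu Apr 30 2015 + 40 days = Tue Jun 9 2015.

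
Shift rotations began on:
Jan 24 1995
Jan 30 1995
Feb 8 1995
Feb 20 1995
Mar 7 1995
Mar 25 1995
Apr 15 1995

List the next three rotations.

The spacing grows by 3 each time: 6, 9, 12, 15, 18, 21 days.
Next gap: 24 days. Apr 15 1995 + 24 days = May 9 1995.
Next gap: 27 days. May 9 1995 + 27 days = Jun 5 1995.
Next gap: 30 days. Jun 5 1995 + 30 days = Jul 5 1995.

May 9 1995, Jun 5 1995, Jul 5 1995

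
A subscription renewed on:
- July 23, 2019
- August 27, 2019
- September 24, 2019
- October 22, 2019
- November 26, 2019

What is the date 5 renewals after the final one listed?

April 28, 2020

All dates are Tuesdays, 35, 28, 28, 35 days apart.
Specifically, the 4th Tuesday of each month.
4th Tuesday of December 2019: December 24, 2019.
January 2020 — 4th Tuesday is January 28, 2020.
February 2020 — 4th Tuesday is February 25, 2020.
March 2020 — 4th Tuesday is March 24, 2020.
April 2020 — 4th Tuesday is April 28, 2020.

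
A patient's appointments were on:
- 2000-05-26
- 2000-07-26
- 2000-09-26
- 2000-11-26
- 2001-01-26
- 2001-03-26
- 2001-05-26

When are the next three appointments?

2001-07-26, 2001-09-26, 2001-11-26

Each date is the 26th; the gaps (61, 62, 61, 61, 59, 61) track the month lengths.
The rule is the 26th of every 2 months.
July 2001: 2001-07-26.
Next: September 2001 → 2001-09-26.
Next: November 2001 → 2001-11-26.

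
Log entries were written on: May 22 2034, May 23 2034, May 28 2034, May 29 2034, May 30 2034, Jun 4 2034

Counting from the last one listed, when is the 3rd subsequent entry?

Jun 11 2034

The gap pattern 1, 5, 1, 1, 5 repeats every 3 events.
These are the Mondays, Tuesdays and Sundays of each week.
Next Monday: Jun 5 2034.
The following Tuesday is Jun 6 2034.
The following Sunday is Jun 11 2034.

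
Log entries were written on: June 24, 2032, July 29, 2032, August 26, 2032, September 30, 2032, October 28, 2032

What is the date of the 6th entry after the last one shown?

April 28, 2033

These are Thursdays with 35, 28, 35, 28-day gaps.
Each is the final Thursday of its month — July 29, 2032 is past the 28th, so '4th Thursday' doesn't fit.
Last Thursday of November 2032: November 25, 2032.
Last Thursday of December 2032: December 30, 2032.
Last Thursday of January 2033: January 27, 2033.
Last Thursday of February 2033: February 24, 2033.
March 2033 ends with Thursday March 31, 2033.
Last Thursday of April 2033: April 28, 2033.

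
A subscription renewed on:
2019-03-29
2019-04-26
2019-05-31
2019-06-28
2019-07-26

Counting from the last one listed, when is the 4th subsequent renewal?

All Fridays; the gaps (28, 35, 28, 28) vary with month length.
This is the last Friday of each month.
Last Friday of August 2019: 2019-08-30.
September 2019 ends with Friday 2019-09-27.
October 2019 ends with Friday 2019-10-25.
Last Friday of November 2019: 2019-11-29.

2019-11-29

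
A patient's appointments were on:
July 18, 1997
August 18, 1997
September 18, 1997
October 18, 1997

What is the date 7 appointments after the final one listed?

May 18, 1998

The day-of-month is always 18 (31, 31, 30 days between events).
So this recurs on the 18th of each month.
Next: November 1997 → November 18, 1997.
Next: December 1997 → December 18, 1997.
Next: January 1998 → January 18, 1998.
February 1998: February 18, 1998.
March 1998: March 18, 1998.
Next: April 1998 → April 18, 1998.
Next: May 1998 → May 18, 1998.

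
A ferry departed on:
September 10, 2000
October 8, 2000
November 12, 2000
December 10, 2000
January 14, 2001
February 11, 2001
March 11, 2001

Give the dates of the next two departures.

April 8, 2001; May 13, 2001

All dates are Sundays, 28, 35, 28, 35, 28, 28 days apart.
Specifically, the 2nd Sunday of each month.
2nd Sunday of April 2001: April 8, 2001.
2nd Sunday of May 2001: May 13, 2001.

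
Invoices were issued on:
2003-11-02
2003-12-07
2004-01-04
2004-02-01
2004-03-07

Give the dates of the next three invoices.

2004-04-04, 2004-05-02, 2004-06-06

Gaps: 35, 28, 28, 35 days — a mix of 28 and 35. Every date is a Sunday.
Each is the 1st Sunday of its month.
1st Sunday of April 2004: 2004-04-04.
1st Sunday of May 2004: 2004-05-02.
June 2004 — 1st Sunday is 2004-06-06.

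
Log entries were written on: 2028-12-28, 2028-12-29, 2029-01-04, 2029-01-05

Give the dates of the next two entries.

2029-01-11, 2029-01-12

Gaps: 1, 6, 1 days — not constant, but cyclic with period 2.
The events fall on every Thursday and Friday.
The following Thursday is 2029-01-11.
The following Friday is 2029-01-12.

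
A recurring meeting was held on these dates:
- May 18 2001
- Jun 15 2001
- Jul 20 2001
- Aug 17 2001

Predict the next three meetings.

Sep 21 2001, Oct 19 2001, Nov 16 2001

All dates are Fridays, 28, 35, 28 days apart.
Specifically, the 3rd Friday of each month.
3rd Friday of September 2001: Sep 21 2001.
3rd Friday of October 2001: Oct 19 2001.
3rd Friday of November 2001: Nov 16 2001.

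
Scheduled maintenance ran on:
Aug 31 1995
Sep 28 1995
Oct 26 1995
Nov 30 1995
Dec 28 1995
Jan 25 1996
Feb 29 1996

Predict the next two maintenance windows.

These are Thursdays with 28, 28, 35, 28, 28, 35-day gaps.
Each is the final Thursday of its month — Aug 31 1995 is past the 28th, so '4th Thursday' doesn't fit.
Last Thursday of March 1996: Mar 28 1996.
Last Thursday of April 1996: Apr 25 1996.

Mar 28 1996, Apr 25 1996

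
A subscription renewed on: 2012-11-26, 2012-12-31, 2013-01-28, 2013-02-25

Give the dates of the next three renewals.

2013-03-25, 2013-04-29, 2013-05-27

Every date is a Monday; gaps 35, 28, 28 days.
Each is the last Monday of its month (at least one falls on the 29th or later, ruling out '4th Monday').
Last Monday of March 2013: 2013-03-25.
April 2013 ends with Monday 2013-04-29.
Last Monday of May 2013: 2013-05-27.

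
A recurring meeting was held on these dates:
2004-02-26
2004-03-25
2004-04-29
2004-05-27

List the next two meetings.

These are Thursdays with 28, 35, 28-day gaps.
Each is the final Thursday of its month — 2004-04-29 is past the 28th, so '4th Thursday' doesn't fit.
Last Thursday of June 2004: 2004-06-24.
July 2004 ends with Thursday 2004-07-29.

2004-06-24, 2004-07-29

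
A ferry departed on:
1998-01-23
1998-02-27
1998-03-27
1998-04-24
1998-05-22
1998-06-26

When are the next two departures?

1998-07-24, 1998-08-28

These are Fridays at 28- or 35-day spacing (35, 28, 28, 28, 35).
The pattern: 4th Friday of the month.
4th Friday of July 1998: 1998-07-24.
August 1998 — 4th Friday is 1998-08-28.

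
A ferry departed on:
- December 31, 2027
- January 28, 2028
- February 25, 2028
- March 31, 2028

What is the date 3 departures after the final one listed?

Every date is a Friday; gaps 28, 28, 35 days.
Each is the last Friday of its month (at least one falls on the 29th or later, ruling out '4th Friday').
Last Friday of April 2028: April 28, 2028.
May 2028 ends with Friday May 26, 2028.
June 2028 ends with Friday June 30, 2028.

June 30, 2028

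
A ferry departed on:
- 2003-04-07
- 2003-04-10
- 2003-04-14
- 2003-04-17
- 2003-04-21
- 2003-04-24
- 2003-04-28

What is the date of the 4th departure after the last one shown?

2003-05-12

Every event lands on a Monday or Thursday (gaps cycle 3, 4, 3, 4, 3, 4).
So the schedule is: every Monday and Thursday.
Next Thursday: 2003-05-01.
Next Monday: 2003-05-05.
Next Thursday: 2003-05-08.
The following Monday is 2003-05-12.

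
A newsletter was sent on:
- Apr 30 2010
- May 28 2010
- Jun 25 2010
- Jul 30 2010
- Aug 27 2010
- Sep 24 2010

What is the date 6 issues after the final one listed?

Mar 25 2011

Every date is a Friday; gaps 28, 28, 35, 28, 28 days.
Each is the last Friday of its month (at least one falls on the 29th or later, ruling out '4th Friday').
Last Friday of October 2010: Oct 29 2010.
November 2010 ends with Friday Nov 26 2010.
Last Friday of December 2010: Dec 31 2010.
January 2011 ends with Friday Jan 28 2011.
Last Friday of February 2011: Feb 25 2011.
March 2011 ends with Friday Mar 25 2011.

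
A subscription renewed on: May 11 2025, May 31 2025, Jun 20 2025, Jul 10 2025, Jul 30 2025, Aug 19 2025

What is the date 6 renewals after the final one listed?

Dec 17 2025

Gaps between consecutive events: 20, 20, 20, 20, 20 days — a constant 20-day interval.
Aug 19 2025 + 20 days = Sep 8 2025.
Sep 8 2025 + 20 days = Sep 28 2025.
Sep 28 2025 + 20 days = Oct 18 2025.
Oct 18 2025 + 20 days = Nov 7 2025.
Nov 7 2025 + 20 days = Nov 27 2025.
Nov 27 2025 + 20 days = Dec 17 2025.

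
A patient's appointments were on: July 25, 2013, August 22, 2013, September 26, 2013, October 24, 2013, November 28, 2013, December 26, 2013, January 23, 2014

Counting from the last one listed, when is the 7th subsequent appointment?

August 28, 2014

Gaps: 28, 35, 28, 35, 28, 28 days — a mix of 28 and 35. Every date is a Thursday.
Each is the 4th Thursday of its month.
February 2014 — 4th Thursday is February 27, 2014.
March 2014 — 4th Thursday is March 27, 2014.
4th Thursday of April 2014: April 24, 2014.
May 2014 — 4th Thursday is May 22, 2014.
4th Thursday of June 2014: June 26, 2014.
July 2014 — 4th Thursday is July 24, 2014.
4th Thursday of August 2014: August 28, 2014.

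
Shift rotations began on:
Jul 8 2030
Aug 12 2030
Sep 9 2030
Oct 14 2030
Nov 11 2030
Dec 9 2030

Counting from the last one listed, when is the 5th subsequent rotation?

May 12 2031

All dates are Mondays, 35, 28, 35, 28, 28 days apart.
Specifically, the 2nd Monday of each month.
2nd Monday of January 2031: Jan 13 2031.
2nd Monday of February 2031: Feb 10 2031.
March 2031 — 2nd Monday is Mar 10 2031.
2nd Monday of April 2031: Apr 14 2031.
May 2031 — 2nd Monday is May 12 2031.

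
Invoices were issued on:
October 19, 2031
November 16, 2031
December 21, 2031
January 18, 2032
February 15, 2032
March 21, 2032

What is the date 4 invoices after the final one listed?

All dates are Sundays, 28, 35, 28, 28, 35 days apart.
Specifically, the 3rd Sunday of each month.
April 2032 — 3rd Sunday is April 18, 2032.
3rd Sunday of May 2032: May 16, 2032.
3rd Sunday of June 2032: June 20, 2032.
July 2032 — 3rd Sunday is July 18, 2032.

July 18, 2032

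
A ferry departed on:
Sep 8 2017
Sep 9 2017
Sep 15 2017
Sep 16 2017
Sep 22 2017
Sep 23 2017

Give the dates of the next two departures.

Sep 29 2017, Sep 30 2017

Gaps: 1, 6, 1, 6, 1 days — not constant, but cyclic with period 2.
The events fall on every Friday and Saturday.
The following Friday is Sep 29 2017.
Next Saturday: Sep 30 2017.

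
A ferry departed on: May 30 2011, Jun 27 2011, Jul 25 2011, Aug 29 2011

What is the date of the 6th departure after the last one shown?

Feb 27 2012

All Mondays; the gaps (28, 28, 35) vary with month length.
This is the last Monday of each month.
Last Monday of September 2011: Sep 26 2011.
October 2011 ends with Monday Oct 31 2011.
Last Monday of November 2011: Nov 28 2011.
Last Monday of December 2011: Dec 26 2011.
Last Monday of January 2012: Jan 30 2012.
Last Monday of February 2012: Feb 27 2012.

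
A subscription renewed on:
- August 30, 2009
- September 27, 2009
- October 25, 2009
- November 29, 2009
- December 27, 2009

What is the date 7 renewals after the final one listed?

July 25, 2010

These are Sundays with 28, 28, 35, 28-day gaps.
Each is the final Sunday of its month — August 30, 2009 is past the 28th, so '4th Sunday' doesn't fit.
Last Sunday of January 2010: January 31, 2010.
February 2010 ends with Sunday February 28, 2010.
Last Sunday of March 2010: March 28, 2010.
April 2010 ends with Sunday April 25, 2010.
Last Sunday of May 2010: May 30, 2010.
Last Sunday of June 2010: June 27, 2010.
July 2010 ends with Sunday July 25, 2010.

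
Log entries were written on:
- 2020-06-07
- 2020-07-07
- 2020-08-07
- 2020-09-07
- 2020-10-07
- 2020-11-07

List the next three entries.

2020-12-07, 2021-01-07, 2021-02-07

Gaps: 30, 31, 31, 30, 31 days — not constant. Every event is on the 7th of the month.
Pattern: the 7th of each month.
Next: December 2020 → 2020-12-07.
January 2021: 2021-01-07.
February 2021: 2021-02-07.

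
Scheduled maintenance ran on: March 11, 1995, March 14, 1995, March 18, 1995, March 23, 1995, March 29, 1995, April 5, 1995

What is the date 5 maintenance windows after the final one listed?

May 25, 1995

The spacing grows by 1 each time: 3, 4, 5, 6, 7 days.
Next gap: 8 days. April 5, 1995 + 8 days = April 13, 1995.
Next gap: 9 days. April 13, 1995 + 9 days = April 22, 1995.
Next gap: 10 days. April 22, 1995 + 10 days = May 2, 1995.
Next gap: 11 days. May 2, 1995 + 11 days = May 13, 1995.
Next gap: 12 days. May 13, 1995 + 12 days = May 25, 1995.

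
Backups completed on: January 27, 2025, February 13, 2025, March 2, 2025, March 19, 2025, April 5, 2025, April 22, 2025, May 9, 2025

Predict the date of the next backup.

Every event comes 17 days after the last (17, 17, 17, 17, 17, 17).
May 9, 2025 + 17 days = May 26, 2025.

May 26, 2025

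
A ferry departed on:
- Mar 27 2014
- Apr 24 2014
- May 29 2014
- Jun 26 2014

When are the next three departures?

All Thursdays; the gaps (28, 35, 28) vary with month length.
This is the last Thursday of each month.
July 2014 ends with Thursday Jul 31 2014.
August 2014 ends with Thursday Aug 28 2014.
Last Thursday of September 2014: Sep 25 2014.

Jul 31 2014, Aug 28 2014, Sep 25 2014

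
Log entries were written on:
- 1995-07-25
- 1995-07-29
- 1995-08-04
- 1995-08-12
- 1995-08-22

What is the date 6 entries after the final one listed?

Gaps: 4, 6, 8, 10 days — each gap is 2 larger than the previous one.
Next gap: 12 days. 1995-08-22 + 12 days = 1995-09-03.
Next gap: 14 days. 1995-09-03 + 14 days = 1995-09-17.
Next gap: 16 days. 1995-09-17 + 16 days = 1995-10-03.
Next gap: 18 days. 1995-10-03 + 18 days = 1995-10-21.
Next gap: 20 days. 1995-10-21 + 20 days = 1995-11-10.
Next gap: 22 days. 1995-11-10 + 22 days = 1995-12-02.

1995-12-02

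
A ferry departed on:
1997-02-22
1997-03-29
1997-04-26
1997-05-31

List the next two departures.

All Saturdays; the gaps (35, 28, 35) vary with month length.
This is the last Saturday of each month.
June 1997 ends with Saturday 1997-06-28.
July 1997 ends with Saturday 1997-07-26.

1997-06-28, 1997-07-26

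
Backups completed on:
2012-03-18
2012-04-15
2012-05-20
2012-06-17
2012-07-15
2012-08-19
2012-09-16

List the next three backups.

2012-10-21, 2012-11-18, 2012-12-16

These are Sundays at 28- or 35-day spacing (28, 35, 28, 28, 35, 28).
The pattern: 3rd Sunday of the month.
3rd Sunday of October 2012: 2012-10-21.
3rd Sunday of November 2012: 2012-11-18.
December 2012 — 3rd Sunday is 2012-12-16.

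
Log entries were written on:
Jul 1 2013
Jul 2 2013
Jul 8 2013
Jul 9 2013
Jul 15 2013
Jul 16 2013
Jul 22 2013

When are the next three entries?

Gaps: 1, 6, 1, 6, 1, 6 days — not constant, but cyclic with period 2.
The events fall on every Monday and Tuesday.
The following Tuesday is Jul 23 2013.
The following Monday is Jul 29 2013.
Next Tuesday: Jul 30 2013.

Jul 23 2013, Jul 29 2013, Jul 30 2013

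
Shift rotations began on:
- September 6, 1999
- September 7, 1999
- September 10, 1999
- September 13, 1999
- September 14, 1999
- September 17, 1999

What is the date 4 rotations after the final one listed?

The gap pattern 1, 3, 3, 1, 3 repeats every 3 events.
These are the Mondays, Tuesdays and Fridays of each week.
Next Monday: September 20, 1999.
The following Tuesday is September 21, 1999.
The following Friday is September 24, 1999.
The following Monday is September 27, 1999.

September 27, 1999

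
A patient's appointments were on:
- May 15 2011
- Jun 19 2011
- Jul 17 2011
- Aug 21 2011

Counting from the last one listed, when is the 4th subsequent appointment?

These are Sundays at 28- or 35-day spacing (35, 28, 35).
The pattern: 3rd Sunday of the month.
September 2011 — 3rd Sunday is Sep 18 2011.
3rd Sunday of October 2011: Oct 16 2011.
November 2011 — 3rd Sunday is Nov 20 2011.
December 2011 — 3rd Sunday is Dec 18 2011.

Dec 18 2011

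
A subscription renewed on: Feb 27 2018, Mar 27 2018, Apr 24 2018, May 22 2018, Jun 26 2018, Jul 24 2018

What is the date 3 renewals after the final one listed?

Oct 23 2018

All dates are Tuesdays, 28, 28, 28, 35, 28 days apart.
Specifically, the 4th Tuesday of each month.
4th Tuesday of August 2018: Aug 28 2018.
September 2018 — 4th Tuesday is Sep 25 2018.
4th Tuesday of October 2018: Oct 23 2018.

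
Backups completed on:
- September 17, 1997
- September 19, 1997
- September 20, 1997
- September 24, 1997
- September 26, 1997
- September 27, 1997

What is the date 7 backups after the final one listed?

Gaps: 2, 1, 4, 2, 1 days — not constant, but cyclic with period 3.
The events fall on every Wednesday, Friday and Saturday.
Next Wednesday: October 1, 1997.
The following Friday is October 3, 1997.
Next Saturday: October 4, 1997.
Next Wednesday: October 8, 1997.
Next Friday: October 10, 1997.
The following Saturday is October 11, 1997.
Next Wednesday: October 15, 1997.

October 15, 1997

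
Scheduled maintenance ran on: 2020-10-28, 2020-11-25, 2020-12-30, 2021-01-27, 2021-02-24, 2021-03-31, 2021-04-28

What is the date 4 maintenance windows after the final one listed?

2021-08-25

Every date is a Wednesday; gaps 28, 35, 28, 28, 35, 28 days.
Each is the last Wednesday of its month (at least one falls on the 29th or later, ruling out '4th Wednesday').
Last Wednesday of May 2021: 2021-05-26.
June 2021 ends with Wednesday 2021-06-30.
Last Wednesday of July 2021: 2021-07-28.
August 2021 ends with Wednesday 2021-08-25.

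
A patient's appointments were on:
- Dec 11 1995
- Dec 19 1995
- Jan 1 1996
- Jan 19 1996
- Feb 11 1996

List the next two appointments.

The spacing grows by 5 each time: 8, 13, 18, 23 days.
Next gap: 28 days. Feb 11 1996 + 28 days = Mar 10 1996.
Next gap: 33 days. Mar 10 1996 + 33 days = Apr 12 1996.

Mar 10 1996, Apr 12 1996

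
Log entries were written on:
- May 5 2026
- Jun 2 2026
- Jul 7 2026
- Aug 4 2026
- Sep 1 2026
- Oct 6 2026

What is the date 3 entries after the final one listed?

All dates are Tuesdays, 28, 35, 28, 28, 35 days apart.
Specifically, the 1st Tuesday of each month.
November 2026 — 1st Tuesday is Nov 3 2026.
1st Tuesday of December 2026: Dec 1 2026.
January 2027 — 1st Tuesday is Jan 5 2027.

Jan 5 2027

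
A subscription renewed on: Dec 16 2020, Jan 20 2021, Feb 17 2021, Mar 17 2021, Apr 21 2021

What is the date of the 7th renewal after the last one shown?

All dates are Wednesdays, 35, 28, 28, 35 days apart.
Specifically, the 3rd Wednesday of each month.
3rd Wednesday of May 2021: May 19 2021.
3rd Wednesday of June 2021: Jun 16 2021.
July 2021 — 3rd Wednesday is Jul 21 2021.
3rd Wednesday of August 2021: Aug 18 2021.
3rd Wednesday of September 2021: Sep 15 2021.
October 2021 — 3rd Wednesday is Oct 20 2021.
November 2021 — 3rd Wednesday is Nov 17 2021.

Nov 17 2021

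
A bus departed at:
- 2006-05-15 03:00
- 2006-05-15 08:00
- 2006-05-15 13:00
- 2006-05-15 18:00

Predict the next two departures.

2006-05-15 23:00, 2006-05-16 04:00

The interval is a steady 5 hours (5, 5, 5).
2006-05-15 18:00 + 5 h = 2006-05-15 23:00.
2006-05-15 23:00 + 5 h = 2006-05-16 04:00.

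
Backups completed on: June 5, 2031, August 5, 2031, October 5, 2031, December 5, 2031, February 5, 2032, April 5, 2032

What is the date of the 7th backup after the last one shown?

June 5, 2033

The day-of-month is always 5 (61, 61, 61, 62, 60 days between events).
So this recurs on the 5th of every 2 months.
Next: June 2032 → June 5, 2032.
August 2032: August 5, 2032.
Next: October 2032 → October 5, 2032.
December 2032: December 5, 2032.
February 2033: February 5, 2033.
April 2033: April 5, 2033.
June 2033: June 5, 2033.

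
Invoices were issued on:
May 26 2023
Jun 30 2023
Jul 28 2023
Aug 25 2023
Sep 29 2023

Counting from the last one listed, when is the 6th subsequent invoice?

Mar 29 2024

These are Fridays with 35, 28, 28, 35-day gaps.
Each is the final Friday of its month — Jun 30 2023 is past the 28th, so '4th Friday' doesn't fit.
Last Friday of October 2023: Oct 27 2023.
Last Friday of November 2023: Nov 24 2023.
Last Friday of December 2023: Dec 29 2023.
January 2024 ends with Friday Jan 26 2024.
Last Friday of February 2024: Feb 23 2024.
March 2024 ends with Friday Mar 29 2024.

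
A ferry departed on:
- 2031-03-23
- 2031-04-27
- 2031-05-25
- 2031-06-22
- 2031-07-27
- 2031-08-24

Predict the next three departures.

These are Sundays at 28- or 35-day spacing (35, 28, 28, 35, 28).
The pattern: 4th Sunday of the month.
September 2031 — 4th Sunday is 2031-09-28.
4th Sunday of October 2031: 2031-10-26.
November 2031 — 4th Sunday is 2031-11-23.

2031-09-28, 2031-10-26, 2031-11-23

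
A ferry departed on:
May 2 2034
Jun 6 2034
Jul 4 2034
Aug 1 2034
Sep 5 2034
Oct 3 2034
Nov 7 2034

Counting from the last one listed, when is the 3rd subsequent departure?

These are Tuesdays at 28- or 35-day spacing (35, 28, 28, 35, 28, 35).
The pattern: 1st Tuesday of the month.
1st Tuesday of December 2034: Dec 5 2034.
1st Tuesday of January 2035: Jan 2 2035.
1st Tuesday of February 2035: Feb 6 2035.

Feb 6 2035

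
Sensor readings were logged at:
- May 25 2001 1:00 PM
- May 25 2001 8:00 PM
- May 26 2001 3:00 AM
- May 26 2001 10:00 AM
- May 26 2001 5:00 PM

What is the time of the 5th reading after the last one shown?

Spacing: 7, 7, 7, 7 h — constant 7 h.
May 26 2001 5:00 PM + 7 h = May 27 2001 12:00 AM.
May 27 2001 12:00 AM + 7 h = May 27 2001 7:00 AM.
May 27 2001 7:00 AM + 7 h = May 27 2001 2:00 PM.
May 27 2001 2:00 PM + 7 h = May 27 2001 9:00 PM.
May 27 2001 9:00 PM + 7 h = May 28 2001 4:00 AM.

May 28 2001 4:00 AM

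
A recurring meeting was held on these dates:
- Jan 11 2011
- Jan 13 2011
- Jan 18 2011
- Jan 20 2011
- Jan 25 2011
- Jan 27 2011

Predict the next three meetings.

Every event lands on a Tuesday or Thursday (gaps cycle 2, 5, 2, 5, 2).
So the schedule is: every Tuesday and Thursday.
Next Tuesday: Feb 1 2011.
The following Thursday is Feb 3 2011.
The following Tuesday is Feb 8 2011.

Feb 1 2011, Feb 3 2011, Feb 8 2011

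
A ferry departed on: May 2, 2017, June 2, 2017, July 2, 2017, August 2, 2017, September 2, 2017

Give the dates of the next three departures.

Each date is the 2nd; the gaps (31, 30, 31, 31) track the month lengths.
The rule is the 2nd of each month.
Next: October 2017 → October 2, 2017.
November 2017: November 2, 2017.
December 2017: December 2, 2017.

October 2, 2017; November 2, 2017; December 2, 2017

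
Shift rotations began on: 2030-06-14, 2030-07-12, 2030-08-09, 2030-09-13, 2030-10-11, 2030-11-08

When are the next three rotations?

2030-12-13, 2031-01-10, 2031-02-14

All dates are Fridays, 28, 28, 35, 28, 28 days apart.
Specifically, the 2nd Friday of each month.
2nd Friday of December 2030: 2030-12-13.
January 2031 — 2nd Friday is 2031-01-10.
2nd Friday of February 2031: 2031-02-14.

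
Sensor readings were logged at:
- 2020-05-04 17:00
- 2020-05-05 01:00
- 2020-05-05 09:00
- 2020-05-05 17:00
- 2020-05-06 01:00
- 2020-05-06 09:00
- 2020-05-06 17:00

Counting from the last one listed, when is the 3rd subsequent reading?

2020-05-07 17:00

The interval is a steady 8 hours (8, 8, 8, 8, 8, 8).
2020-05-06 17:00 + 8 h = 2020-05-07 01:00.
2020-05-07 01:00 + 8 h = 2020-05-07 09:00.
2020-05-07 09:00 + 8 h = 2020-05-07 17:00.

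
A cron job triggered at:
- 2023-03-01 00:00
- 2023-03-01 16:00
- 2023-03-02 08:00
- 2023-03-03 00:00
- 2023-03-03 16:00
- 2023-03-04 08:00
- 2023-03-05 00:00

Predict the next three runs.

2023-03-05 16:00, 2023-03-06 08:00, 2023-03-07 00:00

The interval is a steady 16 hours (16, 16, 16, 16, 16, 16).
2023-03-05 00:00 + 16 h = 2023-03-05 16:00.
2023-03-05 16:00 + 16 h = 2023-03-06 08:00.
2023-03-06 08:00 + 16 h = 2023-03-07 00:00.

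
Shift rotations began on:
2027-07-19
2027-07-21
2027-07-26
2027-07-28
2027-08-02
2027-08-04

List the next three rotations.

2027-08-09, 2027-08-11, 2027-08-16

The gap pattern 2, 5, 2, 5, 2 repeats every 2 events.
These are the Mondays and Wednesdays of each week.
The following Monday is 2027-08-09.
The following Wednesday is 2027-08-11.
The following Monday is 2027-08-16.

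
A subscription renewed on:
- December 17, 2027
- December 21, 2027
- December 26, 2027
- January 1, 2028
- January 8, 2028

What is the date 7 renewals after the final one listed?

March 25, 2028

The spacing grows by 1 each time: 4, 5, 6, 7 days.
Next gap: 8 days. January 8, 2028 + 8 days = January 16, 2028.
Next gap: 9 days. January 16, 2028 + 9 days = January 25, 2028.
Next gap: 10 days. January 25, 2028 + 10 days = February 4, 2028.
Next gap: 11 days. February 4, 2028 + 11 days = February 15, 2028.
Next gap: 12 days. February 15, 2028 + 12 days = February 27, 2028.
Next gap: 13 days. February 27, 2028 + 13 days = March 11, 2028.
Next gap: 14 days. March 11, 2028 + 14 days = March 25, 2028.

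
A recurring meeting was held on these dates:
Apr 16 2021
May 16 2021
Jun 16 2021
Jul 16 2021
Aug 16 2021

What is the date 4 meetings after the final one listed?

The day-of-month is always 16 (30, 31, 30, 31 days between events).
So this recurs on the 16th of each month.
September 2021: Sep 16 2021.
Next: October 2021 → Oct 16 2021.
Next: November 2021 → Nov 16 2021.
Next: December 2021 → Dec 16 2021.

Dec 16 2021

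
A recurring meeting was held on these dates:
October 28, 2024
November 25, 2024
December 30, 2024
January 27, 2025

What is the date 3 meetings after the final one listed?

April 28, 2025

These are Mondays with 28, 35, 28-day gaps.
Each is the final Monday of its month — December 30, 2024 is past the 28th, so '4th Monday' doesn't fit.
February 2025 ends with Monday February 24, 2025.
Last Monday of March 2025: March 31, 2025.
Last Monday of April 2025: April 28, 2025.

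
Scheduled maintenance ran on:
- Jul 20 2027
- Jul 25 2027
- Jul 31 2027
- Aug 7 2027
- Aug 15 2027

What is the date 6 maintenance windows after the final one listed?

Intervals are 5, 6, 7, 8 days — an arithmetic progression with common difference 1.
Next gap: 9 days. Aug 15 2027 + 9 days = Aug 24 2027.
Next gap: 10 days. Aug 24 2027 + 10 days = Sep 3 2027.
Next gap: 11 days. Sep 3 2027 + 11 days = Sep 14 2027.
Next gap: 12 days. Sep 14 2027 + 12 days = Sep 26 2027.
Next gap: 13 days. Sep 26 2027 + 13 days = Oct 9 2027.
Next gap: 14 days. Oct 9 2027 + 14 days = Oct 23 2027.

Oct 23 2027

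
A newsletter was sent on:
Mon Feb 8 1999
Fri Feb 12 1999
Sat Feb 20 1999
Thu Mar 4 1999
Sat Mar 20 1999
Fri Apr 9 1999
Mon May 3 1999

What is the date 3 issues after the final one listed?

Sat Aug 7 1999

The spacing grows by 4 each time: 4, 8, 12, 16, 20, 24 days.
Next gap: 28 days. Mon May 3 1999 + 28 days = Mon May 31 1999.
Next gap: 32 days. Mon May 31 1999 + 32 days = Fri Jul 2 1999.
Next gap: 36 days. Fri Jul 2 1999 + 36 days = Sat Aug 7 1999.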